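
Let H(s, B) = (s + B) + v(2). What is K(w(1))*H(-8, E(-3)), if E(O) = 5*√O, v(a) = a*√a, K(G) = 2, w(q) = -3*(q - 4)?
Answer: -16 + 4*√2 + 10*I*√3 ≈ -10.343 + 17.32*I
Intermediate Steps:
w(q) = 12 - 3*q (w(q) = -3*(-4 + q) = 12 - 3*q)
v(a) = a^(3/2)
H(s, B) = B + s + 2*√2 (H(s, B) = (s + B) + 2^(3/2) = (B + s) + 2*√2 = B + s + 2*√2)
K(w(1))*H(-8, E(-3)) = 2*(5*√(-3) - 8 + 2*√2) = 2*(5*(I*√3) - 8 + 2*√2) = 2*(5*I*√3 - 8 + 2*√2) = 2*(-8 + 2*√2 + 5*I*√3) = -16 + 4*√2 + 10*I*√3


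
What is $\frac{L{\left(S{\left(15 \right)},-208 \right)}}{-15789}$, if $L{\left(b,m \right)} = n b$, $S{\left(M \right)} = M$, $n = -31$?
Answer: $\frac{155}{5263} \approx 0.029451$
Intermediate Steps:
$L{\left(b,m \right)} = - 31 b$
$\frac{L{\left(S{\left(15 \right)},-208 \right)}}{-15789} = \frac{\left(-31\right) 15}{-15789} = \left(-465\right) \left(- \frac{1}{15789}\right) = \frac{155}{5263}$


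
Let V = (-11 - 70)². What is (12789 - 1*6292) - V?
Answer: -64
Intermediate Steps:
V = 6561 (V = (-81)² = 6561)
(12789 - 1*6292) - V = (12789 - 1*6292) - 1*6561 = (12789 - 6292) - 6561 = 6497 - 6561 = -64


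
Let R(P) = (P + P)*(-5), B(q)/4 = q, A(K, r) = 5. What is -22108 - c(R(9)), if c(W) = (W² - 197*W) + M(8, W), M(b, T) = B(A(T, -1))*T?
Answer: -46138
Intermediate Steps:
B(q) = 4*q
R(P) = -10*P (R(P) = (2*P)*(-5) = -10*P)
M(b, T) = 20*T (M(b, T) = (4*5)*T = 20*T)
c(W) = W² - 177*W (c(W) = (W² - 197*W) + 20*W = W² - 177*W)
-22108 - c(R(9)) = -22108 - (-10*9)*(-177 - 10*9) = -22108 - (-90)*(-177 - 90) = -22108 - (-90)*(-267) = -22108 - 1*24030 = -22108 - 24030 = -46138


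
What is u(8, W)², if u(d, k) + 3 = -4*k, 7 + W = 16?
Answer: 1521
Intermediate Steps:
W = 9 (W = -7 + 16 = 9)
u(d, k) = -3 - 4*k
u(8, W)² = (-3 - 4*9)² = (-3 - 36)² = (-39)² = 1521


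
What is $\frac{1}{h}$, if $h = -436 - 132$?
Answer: $- \frac{1}{568} \approx -0.0017606$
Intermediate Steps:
$h = -568$
$\frac{1}{h} = \frac{1}{-568} = - \frac{1}{568}$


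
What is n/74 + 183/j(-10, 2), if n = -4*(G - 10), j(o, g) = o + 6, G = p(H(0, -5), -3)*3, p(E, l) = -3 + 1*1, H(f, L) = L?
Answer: -6643/148 ≈ -44.885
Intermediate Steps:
p(E, l) = -2 (p(E, l) = -3 + 1 = -2)
G = -6 (G = -2*3 = -6)
j(o, g) = 6 + o
n = 64 (n = -4*(-6 - 10) = -4*(-16) = 64)
n/74 + 183/j(-10, 2) = 64/74 + 183/(6 - 10) = 64*(1/74) + 183/(-4) = 32/37 + 183*(-1/4) = 32/37 - 183/4 = -6643/148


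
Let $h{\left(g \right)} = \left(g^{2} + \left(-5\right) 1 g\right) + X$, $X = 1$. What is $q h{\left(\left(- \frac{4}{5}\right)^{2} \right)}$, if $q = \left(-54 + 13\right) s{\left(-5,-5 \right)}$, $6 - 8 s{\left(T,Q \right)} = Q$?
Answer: $\frac{504669}{5000} \approx 100.93$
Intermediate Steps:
$s{\left(T,Q \right)} = \frac{3}{4} - \frac{Q}{8}$
$h{\left(g \right)} = 1 + g^{2} - 5 g$ ($h{\left(g \right)} = \left(g^{2} + \left(-5\right) 1 g\right) + 1 = \left(g^{2} - 5 g\right) + 1 = 1 + g^{2} - 5 g$)
$q = - \frac{451}{8}$ ($q = \left(-54 + 13\right) \left(\frac{3}{4} - - \frac{5}{8}\right) = - 41 \left(\frac{3}{4} + \frac{5}{8}\right) = \left(-41\right) \frac{11}{8} = - \frac{451}{8} \approx -56.375$)
$q h{\left(\left(- \frac{4}{5}\right)^{2} \right)} = - \frac{451 \left(1 + \left(\left(- \frac{4}{5}\right)^{2}\right)^{2} - 5 \left(- \frac{4}{5}\right)^{2}\right)}{8} = - \frac{451 \left(1 + \left(\frac{16}{25}\right)^{2} - \frac{16}{5}\right)}{8} = - \frac{451 \left(1 + \frac{256}{625} - \frac{16}{5}\right)}{8} = \left(- \frac{451}{8}\right) \left(- \frac{1119}{625}\right) = \frac{504669}{5000}$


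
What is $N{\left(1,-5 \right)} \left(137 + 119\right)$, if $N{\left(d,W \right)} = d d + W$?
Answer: $-1024$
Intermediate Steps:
$N{\left(d,W \right)} = W + d^{2}$ ($N{\left(d,W \right)} = d^{2} + W = W + d^{2}$)
$N{\left(1,-5 \right)} \left(137 + 119\right) = \left(-5 + 1^{2}\right) \left(137 + 119\right) = \left(-5 + 1\right) 256 = \left(-4\right) 256 = -1024$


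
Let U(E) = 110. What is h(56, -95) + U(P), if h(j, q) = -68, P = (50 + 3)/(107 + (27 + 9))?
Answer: 42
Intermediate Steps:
P = 53/143 (P = 53/(107 + 36) = 53/143 ≈ 0.37063)
h(56, -95) + U(P) = -68 + 110 = 42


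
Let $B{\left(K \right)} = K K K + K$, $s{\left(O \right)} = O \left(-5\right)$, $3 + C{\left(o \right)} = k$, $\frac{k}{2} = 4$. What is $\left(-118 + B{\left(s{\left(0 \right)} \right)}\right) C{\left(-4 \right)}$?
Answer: $-590$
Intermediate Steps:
$k = 8$ ($k = 2 \cdot 4 = 8$)
$C{\left(o \right)} = 5$ ($C{\left(o \right)} = -3 + 8 = 5$)
$s{\left(O \right)} = - 5 O$
$B{\left(K \right)} = K + K^{3}$ ($B{\left(K \right)} = K^{2} K + K = K^{3} + K = K + K^{3}$)
$\left(-118 + B{\left(s{\left(0 \right)} \right)}\right) C{\left(-4 \right)} = \left(-118 + \left(\left(-5\right) 0 + \left(\left(-5\right) 0\right)^{3}\right)\right) 5 = \left(-118 + \left(0 + 0^{3}\right)\right) 5 = \left(-118 + \left(0 + 0\right)\right) 5 = \left(-118 + 0\right) 5 = \left(-118\right) 5 = -590$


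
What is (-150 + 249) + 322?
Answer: 421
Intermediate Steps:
(-150 + 249) + 322 = 99 + 322 = 421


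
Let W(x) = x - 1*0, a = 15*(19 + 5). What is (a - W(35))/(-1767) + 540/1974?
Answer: 52105/581343 ≈ 0.089629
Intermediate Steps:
a = 360 (a = 15*24 = 360)
W(x) = x (W(x) = x + 0 = x)
(a - W(35))/(-1767) + 540/1974 = (360 - 1*35)/(-1767) + 540/1974 = (360 - 35)*(-1/1767) + 540*(1/1974) = 325*(-1/1767) + 90/329 = -325/1767 + 90/329 = 52105/581343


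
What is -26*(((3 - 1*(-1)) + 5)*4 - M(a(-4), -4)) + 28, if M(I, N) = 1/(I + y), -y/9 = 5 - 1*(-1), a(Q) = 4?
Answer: -22713/25 ≈ -908.52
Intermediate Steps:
y = -54 (y = -9*(5 - 1*(-1)) = -9*(5 + 1) = -9*6 = -54)
M(I, N) = 1/(-54 + I) (M(I, N) = 1/(I - 54) = 1/(-54 + I))
-26*(((3 - 1*(-1)) + 5)*4 - M(a(-4), -4)) + 28 = -26*(((3 - 1*(-1)) + 5)*4 - 1/(-54 + 4)) + 28 = -26*(((3 + 1) + 5)*4 - 1/(-50)) + 28 = -26*((4 + 5)*4 - 1*(-1/50)) + 28 = -26*(9*4 + 1/50) + 28 = -26*(36 + 1/50) + 28 = -26*1801/50 + 28 = -23413/25 + 28 = -22713/25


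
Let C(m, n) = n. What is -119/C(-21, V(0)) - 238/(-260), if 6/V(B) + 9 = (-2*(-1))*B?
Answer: 11662/65 ≈ 179.42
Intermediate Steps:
V(B) = 6/(-9 + 2*B) (V(B) = 6/(-9 + (-2*(-1))*B) = 6/(-9 + 2*B))
-119/C(-21, V(0)) - 238/(-260) = -119/(6/(-9 + 2*0)) - 238/(-260) = -119/(6/(-9 + 0)) - 238*(-1/260) = -119/(6/(-9)) + 119/130 = -119/(6*(-⅑)) + 119/130 = -119/(-⅔) + 119/130 = -119*(-3/2) + 119/130 = 357/2 + 119/130 = 11662/65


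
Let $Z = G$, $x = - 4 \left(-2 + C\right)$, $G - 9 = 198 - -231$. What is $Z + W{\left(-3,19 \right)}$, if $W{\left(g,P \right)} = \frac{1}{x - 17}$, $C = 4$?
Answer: $\frac{10949}{25} \approx 437.96$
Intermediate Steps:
$G = 438$ ($G = 9 + \left(198 - -231\right) = 9 + \left(198 + 231\right) = 9 + 429 = 438$)
$x = -8$ ($x = - 4 \left(-2 + 4\right) = \left(-4\right) 2 = -8$)
$Z = 438$
$W{\left(g,P \right)} = - \frac{1}{25}$ ($W{\left(g,P \right)} = \frac{1}{-8 - 17} = \frac{1}{-25} = - \frac{1}{25}$)
$Z + W{\left(-3,19 \right)} = 438 - \frac{1}{25} = \frac{10949}{25}$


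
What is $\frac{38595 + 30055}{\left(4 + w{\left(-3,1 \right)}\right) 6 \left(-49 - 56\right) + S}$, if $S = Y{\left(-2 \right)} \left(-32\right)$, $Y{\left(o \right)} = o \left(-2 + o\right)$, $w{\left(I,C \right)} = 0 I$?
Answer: $- \frac{34325}{1388} \approx -24.73$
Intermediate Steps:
$w{\left(I,C \right)} = 0$
$S = -256$ ($S = - 2 \left(-2 - 2\right) \left(-32\right) = \left(-2\right) \left(-4\right) \left(-32\right) = 8 \left(-32\right) = -256$)
$\frac{38595 + 30055}{\left(4 + w{\left(-3,1 \right)}\right) 6 \left(-49 - 56\right) + S} = \frac{38595 + 30055}{\left(4 + 0\right) 6 \left(-49 - 56\right) - 256} = \frac{68650}{4 \cdot 6 \left(-105\right) - 256} = \frac{68650}{24 \left(-105\right) - 256} = \frac{68650}{-2520 - 256} = \frac{68650}{-2776} = 68650 \left(- \frac{1}{2776}\right) = - \frac{34325}{1388}$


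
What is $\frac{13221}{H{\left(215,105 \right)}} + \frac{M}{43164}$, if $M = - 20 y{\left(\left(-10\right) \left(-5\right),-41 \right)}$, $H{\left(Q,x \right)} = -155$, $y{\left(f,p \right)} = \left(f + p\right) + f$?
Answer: $- \frac{142713536}{1672605} \approx -85.324$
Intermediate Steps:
$y{\left(f,p \right)} = p + 2 f$
$M = -1180$ ($M = - 20 \left(-41 + 2 \left(\left(-10\right) \left(-5\right)\right)\right) = - 20 \left(-41 + 2 \cdot 50\right) = - 20 \left(-41 + 100\right) = \left(-20\right) 59 = -1180$)
$\frac{13221}{H{\left(215,105 \right)}} + \frac{M}{43164} = \frac{13221}{-155} - \frac{1180}{43164} = 13221 \left(- \frac{1}{155}\right) - \frac{295}{10791} = - \frac{13221}{155} - \frac{295}{10791} = - \frac{142713536}{1672605}$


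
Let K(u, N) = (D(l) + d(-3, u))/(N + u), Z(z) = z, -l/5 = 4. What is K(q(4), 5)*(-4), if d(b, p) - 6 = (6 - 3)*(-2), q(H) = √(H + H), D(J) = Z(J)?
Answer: 400/17 - 160*√2/17 ≈ 10.219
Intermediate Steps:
l = -20 (l = -5*4 = -20)
D(J) = J
q(H) = √2*√H (q(H) = √(2*H) = √2*√H)
d(b, p) = 0 (d(b, p) = 6 + (6 - 3)*(-2) = 6 + 3*(-2) = 6 - 6 = 0)
K(u, N) = -20/(N + u) (K(u, N) = (-20 + 0)/(N + u) = -20/(N + u))
K(q(4), 5)*(-4) = -20/(5 + √2*√4)*(-4) = -20/(5 + √2*2)*(-4) = -20/(5 + 2*√2)*(-4) = 80/(5 + 2*√2)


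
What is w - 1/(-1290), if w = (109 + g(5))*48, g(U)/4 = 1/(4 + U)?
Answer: 6776801/1290 ≈ 5253.3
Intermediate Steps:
g(U) = 4/(4 + U)
w = 15760/3 (w = (109 + 4/(4 + 5))*48 = (109 + 4/9)*48 = (985/9)*48 = 15760/3 ≈ 5253.3)
w - 1/(-1290) = 15760/3 - 1/(-1290) = 15760/3 - 1*(-1/1290) = 15760/3 + 1/1290 = 6776801/1290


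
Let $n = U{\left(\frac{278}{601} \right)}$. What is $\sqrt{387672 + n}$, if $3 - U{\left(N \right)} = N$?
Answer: $\frac{11 \sqrt{1157259757}}{601} \approx 622.63$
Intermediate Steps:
$U{\left(N \right)} = 3 - N$
$n = \frac{1525}{601}$ ($n = 3 - \frac{278}{601} = \frac{1525}{601} \approx 2.5374$)
$\sqrt{387672 + n} = \sqrt{387672 + \frac{1525}{601}} = \sqrt{\frac{232992397}{601}} = \frac{11 \sqrt{1157259757}}{601}$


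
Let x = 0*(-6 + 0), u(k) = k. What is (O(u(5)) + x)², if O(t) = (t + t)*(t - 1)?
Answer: 1600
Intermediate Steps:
x = 0 (x = 0*(-6) = 0)
O(t) = 2*t*(-1 + t) (O(t) = (2*t)*(-1 + t) = 2*t*(-1 + t))
(O(u(5)) + x)² = (2*5*(-1 + 5) + 0)² = (2*5*4 + 0)² = (40 + 0)² = 40² = 1600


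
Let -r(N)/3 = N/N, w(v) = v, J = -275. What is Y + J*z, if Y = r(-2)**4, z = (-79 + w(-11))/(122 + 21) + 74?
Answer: -261247/13 ≈ -20096.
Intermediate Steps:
r(N) = -3 (r(N) = -3*N/N = -3*1 = -3)
z = 10492/143 (z = (-79 - 11)/(122 + 21) + 74 = -90/143 + 74 = 10492/143 ≈ 73.371)
Y = 81 (Y = (-3)**4 = 81)
Y + J*z = 81 - 275*10492/143 = 81 - 262300/13 = -261247/13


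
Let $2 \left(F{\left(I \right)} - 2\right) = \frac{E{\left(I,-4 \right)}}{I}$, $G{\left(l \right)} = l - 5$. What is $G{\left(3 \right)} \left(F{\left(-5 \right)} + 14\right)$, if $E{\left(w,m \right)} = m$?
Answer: $- \frac{164}{5} \approx -32.8$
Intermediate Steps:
$G{\left(l \right)} = -5 + l$
$F{\left(I \right)} = 2 - \frac{2}{I}$ ($F{\left(I \right)} = 2 + \frac{\left(-4\right) \frac{1}{I}}{2} = 2 - \frac{2}{I}$)
$G{\left(3 \right)} \left(F{\left(-5 \right)} + 14\right) = \left(-5 + 3\right) \left(\left(2 - \frac{2}{-5}\right) + 14\right) = - 2 \left(\left(2 - - \frac{2}{5}\right) + 14\right) = - 2 \left(\left(2 + \frac{2}{5}\right) + 14\right) = - 2 \left(\frac{12}{5} + 14\right) = \left(-2\right) \frac{82}{5} = - \frac{164}{5}$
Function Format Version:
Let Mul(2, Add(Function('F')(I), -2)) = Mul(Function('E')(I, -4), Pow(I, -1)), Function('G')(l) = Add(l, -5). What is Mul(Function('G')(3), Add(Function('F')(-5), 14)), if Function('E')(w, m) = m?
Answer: Rational(-164, 5) ≈ -32.800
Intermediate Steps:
Function('G')(l) = Add(-5, l)
Function('F')(I) = Add(2, Mul(-2, Pow(I, -1))) (Function('F')(I) = Add(2, Mul(Rational(1, 2), Mul(-4, Pow(I, -1)))) = Add(2, Mul(-2, Pow(I, -1))))
Mul(Function('G')(3), Add(Function('F')(-5), 14)) = Mul(Add(-5, 3), Add(Add(2, Mul(-2, Pow(-5, -1))), 14)) = Mul(-2, Add(Add(2, Mul(-2, Rational(-1, 5))), 14)) = Mul(-2, Add(Add(2, Rational(2, 5)), 14)) = Mul(-2, Add(Rational(12, 5), 14)) = Mul(-2, Rational(82, 5)) = Rational(-164, 5)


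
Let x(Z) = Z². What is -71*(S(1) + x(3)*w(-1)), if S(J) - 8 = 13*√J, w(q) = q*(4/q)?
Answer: -4047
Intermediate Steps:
w(q) = 4
S(J) = 8 + 13*√J
-71*(S(1) + x(3)*w(-1)) = -71*((8 + 13*√1) + 3²*4) = -71*((8 + 13*1) + 9*4) = -71*((8 + 13) + 36) = -71*(21 + 36) = -71*57 = -4047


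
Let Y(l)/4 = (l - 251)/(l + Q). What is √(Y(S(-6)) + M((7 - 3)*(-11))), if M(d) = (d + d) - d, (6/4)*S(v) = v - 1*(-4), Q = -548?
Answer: I*√1789213/206 ≈ 6.4933*I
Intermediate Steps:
S(v) = 8/3 + 2*v/3 (S(v) = 2*(v - 1*(-4))/3 = 2*(v + 4)/3 = 2*(4 + v)/3 = 8/3 + 2*v/3)
M(d) = d (M(d) = 2*d - d = d)
Y(l) = 4*(-251 + l)/(-548 + l) (Y(l) = 4*((l - 251)/(l - 548)) = 4*((-251 + l)/(-548 + l)) = 4*(-251 + l)/(-548 + l))
√(Y(S(-6)) + M((7 - 3)*(-11))) = √(4*(-251 + (8/3 + (⅔)*(-6)))/(-548 + (8/3 + (⅔)*(-6))) + (7 - 3)*(-11)) = √(4*(-251 + (8/3 - 4))/(-548 + (8/3 - 4)) + 4*(-11)) = √(4*(-251 - 4/3)/(-548 - 4/3) - 44) = √(4*(-757/3)/(-1648/3) - 44) = √(4*(-3/1648)*(-757/3) - 44) = √(757/412 - 44) = √(-17371/412) = I*√1789213/206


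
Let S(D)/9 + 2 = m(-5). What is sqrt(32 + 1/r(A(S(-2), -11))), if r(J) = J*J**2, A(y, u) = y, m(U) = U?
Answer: sqrt(56010521)/1323 ≈ 5.6569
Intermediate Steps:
S(D) = -63 (S(D) = -18 + 9*(-5) = -18 - 45 = -63)
r(J) = J**3
sqrt(32 + 1/r(A(S(-2), -11))) = sqrt(32 + 1/((-63)**3)) = sqrt(32 + 1/(-250047)) = sqrt(32 - 1/250047) = sqrt(8001503/250047) = sqrt(56010521)/1323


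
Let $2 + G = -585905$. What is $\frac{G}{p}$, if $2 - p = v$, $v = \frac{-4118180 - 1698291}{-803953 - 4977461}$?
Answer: $- \frac{3387370932498}{5746357} \approx -5.8948 \cdot 10^{5}$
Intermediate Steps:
$G = -585907$ ($G = -2 - 585905 = -585907$)
$v = \frac{5816471}{5781414}$ ($v = - \frac{5816471}{-5781414} = \left(-5816471\right) \left(- \frac{1}{5781414}\right) = \frac{5816471}{5781414} \approx 1.0061$)
$p = \frac{5746357}{5781414}$ ($p = 2 - \frac{5816471}{5781414} = \frac{5746357}{5781414} \approx 0.99394$)
$\frac{G}{p} = - \frac{585907}{\frac{5746357}{5781414}} = \left(-585907\right) \frac{5781414}{5746357} = - \frac{3387370932498}{5746357}$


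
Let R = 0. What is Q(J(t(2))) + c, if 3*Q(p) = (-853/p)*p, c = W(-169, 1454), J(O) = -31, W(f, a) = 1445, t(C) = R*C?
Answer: 3482/3 ≈ 1160.7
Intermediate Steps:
t(C) = 0 (t(C) = 0*C = 0)
c = 1445
Q(p) = -853/3 (Q(p) = ((-853/p)*p)/3 = (1/3)*(-853) = -853/3)
Q(J(t(2))) + c = -853/3 + 1445 = 3482/3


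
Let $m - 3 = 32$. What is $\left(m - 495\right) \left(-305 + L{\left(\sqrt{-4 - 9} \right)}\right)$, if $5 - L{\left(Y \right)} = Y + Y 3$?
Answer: $138000 + 1840 i \sqrt{13} \approx 1.38 \cdot 10^{5} + 6634.2 i$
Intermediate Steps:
$m = 35$ ($m = 3 + 32 = 35$)
$L{\left(Y \right)} = 5 - 4 Y$ ($L{\left(Y \right)} = 5 - \left(Y + Y 3\right) = 5 - \left(Y + 3 Y\right) = 5 - 4 Y$)
$\left(m - 495\right) \left(-305 + L{\left(\sqrt{-4 - 9} \right)}\right) = \left(35 - 495\right) \left(-305 + \left(5 - 4 \sqrt{-4 - 9}\right)\right) = - 460 \left(-305 + \left(5 - 4 \sqrt{-13}\right)\right) = - 460 \left(-305 + \left(5 - 4 i \sqrt{13}\right)\right) = - 460 \left(-300 - 4 i \sqrt{13}\right) = 138000 + 1840 i \sqrt{13}$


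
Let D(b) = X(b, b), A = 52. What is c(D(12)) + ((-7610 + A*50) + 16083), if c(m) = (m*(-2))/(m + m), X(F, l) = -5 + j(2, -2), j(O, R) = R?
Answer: 11072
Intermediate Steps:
X(F, l) = -7 (X(F, l) = -5 - 2 = -7)
D(b) = -7
c(m) = -1 (c(m) = (-2*m)/((2*m)) = (-2*m)*(1/(2*m)) = -1)
c(D(12)) + ((-7610 + A*50) + 16083) = -1 + ((-7610 + 52*50) + 16083) = -1 + ((-7610 + 2600) + 16083) = -1 + (-5010 + 16083) = -1 + 11073 = 11072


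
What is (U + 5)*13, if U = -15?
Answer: -130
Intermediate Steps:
(U + 5)*13 = (-15 + 5)*13 = -10*13 = -130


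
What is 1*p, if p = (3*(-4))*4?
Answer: -48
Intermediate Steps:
p = -48 (p = -12*4 = -48)
1*p = 1*(-48) = -48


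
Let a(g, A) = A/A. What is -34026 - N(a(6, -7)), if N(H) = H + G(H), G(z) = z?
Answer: -34028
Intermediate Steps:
a(g, A) = 1
N(H) = 2*H (N(H) = H + H = 2*H)
-34026 - N(a(6, -7)) = -34026 - 2 = -34028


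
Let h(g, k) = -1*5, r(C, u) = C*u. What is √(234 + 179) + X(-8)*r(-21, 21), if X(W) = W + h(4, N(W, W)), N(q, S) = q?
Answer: 5733 + √413 ≈ 5753.3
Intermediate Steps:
h(g, k) = -5
X(W) = -5 + W (X(W) = W - 5 = -5 + W)
√(234 + 179) + X(-8)*r(-21, 21) = √(234 + 179) + (-5 - 8)*(-21*21) = √413 - 13*(-441) = √413 + 5733 = 5733 + √413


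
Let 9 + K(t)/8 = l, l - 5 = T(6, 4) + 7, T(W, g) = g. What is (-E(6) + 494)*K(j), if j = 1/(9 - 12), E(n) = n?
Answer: 27328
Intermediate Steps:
l = 16 (l = 5 + (4 + 7) = 5 + 11 = 16)
j = -1/3 (j = 1/(-3) = -1/3 ≈ -0.33333)
K(t) = 56 (K(t) = -72 + 8*16 = -72 + 128 = 56)
(-E(6) + 494)*K(j) = (-1*6 + 494)*56 = (-6 + 494)*56 = 488*56 = 27328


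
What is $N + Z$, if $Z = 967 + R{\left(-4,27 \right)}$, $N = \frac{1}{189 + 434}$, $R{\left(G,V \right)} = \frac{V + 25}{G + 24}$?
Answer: $\frac{3020309}{3115} \approx 969.6$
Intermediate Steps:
$R{\left(G,V \right)} = \frac{25 + V}{24 + G}$
$N = \frac{1}{623} \approx 0.0016051$
$Z = \frac{4848}{5}$ ($Z = 967 + \frac{25 + 27}{24 - 4} = 967 + \frac{1}{20} \cdot 52 = 967 + \frac{13}{5} = \frac{4848}{5} \approx 969.6$)
$N + Z = \frac{1}{623} + \frac{4848}{5} = \frac{3020309}{3115}$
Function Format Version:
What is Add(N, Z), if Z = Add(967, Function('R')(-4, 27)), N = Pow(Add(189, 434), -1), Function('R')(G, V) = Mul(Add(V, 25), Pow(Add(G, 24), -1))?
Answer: Rational(3020309, 3115) ≈ 969.60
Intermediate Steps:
Function('R')(G, V) = Mul(Pow(Add(24, G), -1), Add(25, V)) (Function('R')(G, V) = Mul(Add(25, V), Pow(Add(24, G), -1)) = Mul(Pow(Add(24, G), -1), Add(25, V)))
N = Rational(1, 623) (N = Pow(623, -1) = Rational(1, 623) ≈ 0.0016051)
Z = Rational(4848, 5) (Z = Add(967, Mul(Pow(Add(24, -4), -1), Add(25, 27))) = Add(967, Mul(Pow(20, -1), 52)) = Add(967, Mul(Rational(1, 20), 52)) = Add(967, Rational(13, 5)) = Rational(4848, 5) ≈ 969.60)
Add(N, Z) = Add(Rational(1, 623), Rational(4848, 5)) = Rational(3020309, 3115)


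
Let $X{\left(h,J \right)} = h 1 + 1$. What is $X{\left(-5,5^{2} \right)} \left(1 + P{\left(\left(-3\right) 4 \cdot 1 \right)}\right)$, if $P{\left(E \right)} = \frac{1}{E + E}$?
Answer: $- \frac{23}{6} \approx -3.8333$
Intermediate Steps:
$P{\left(E \right)} = \frac{1}{2 E}$
$X{\left(h,J \right)} = 1 + h$ ($X{\left(h,J \right)} = h + 1 = 1 + h$)
$X{\left(-5,5^{2} \right)} \left(1 + P{\left(\left(-3\right) 4 \cdot 1 \right)}\right) = \left(1 - 5\right) \left(1 + \frac{1}{2 \left(-3\right) 4 \cdot 1}\right) = - 4 \left(1 + \frac{1}{2 \left(\left(-12\right) 1\right)}\right) = - 4 \left(1 + \frac{1}{2 \left(-12\right)}\right) = - 4 \left(1 + \frac{1}{2} \left(- \frac{1}{12}\right)\right) = - 4 \left(1 - \frac{1}{24}\right) = \left(-4\right) \frac{23}{24} = - \frac{23}{6}$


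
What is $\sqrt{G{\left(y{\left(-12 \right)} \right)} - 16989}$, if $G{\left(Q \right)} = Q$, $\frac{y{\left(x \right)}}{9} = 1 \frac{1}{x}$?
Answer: $\frac{9 i \sqrt{839}}{2} \approx 130.34 i$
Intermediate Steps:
$y{\left(x \right)} = \frac{9}{x}$ ($y{\left(x \right)} = 9 \cdot 1 \frac{1}{x} = \frac{9}{x}$)
$\sqrt{G{\left(y{\left(-12 \right)} \right)} - 16989} = \sqrt{\frac{9}{-12} - 16989} = \sqrt{9 \left(- \frac{1}{12}\right) - 16989} = \sqrt{- \frac{3}{4} - 16989} = \sqrt{- \frac{67959}{4}} = \frac{9 i \sqrt{839}}{2}$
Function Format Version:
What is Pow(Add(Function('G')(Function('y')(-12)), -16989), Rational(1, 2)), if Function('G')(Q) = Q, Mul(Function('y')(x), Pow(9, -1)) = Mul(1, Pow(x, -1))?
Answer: Mul(Rational(9, 2), I, Pow(839, Rational(1, 2))) ≈ Mul(130.34, I)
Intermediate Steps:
Function('y')(x) = Mul(9, Pow(x, -1)) (Function('y')(x) = Mul(9, Mul(1, Pow(x, -1))) = Mul(9, Pow(x, -1)))
Pow(Add(Function('G')(Function('y')(-12)), -16989), Rational(1, 2)) = Pow(Add(Mul(9, Pow(-12, -1)), -16989), Rational(1, 2)) = Pow(Add(Mul(9, Rational(-1, 12)), -16989), Rational(1, 2)) = Pow(Add(Rational(-3, 4), -16989), Rational(1, 2)) = Pow(Rational(-67959, 4), Rational(1, 2)) = Mul(Rational(9, 2), I, Pow(839, Rational(1, 2)))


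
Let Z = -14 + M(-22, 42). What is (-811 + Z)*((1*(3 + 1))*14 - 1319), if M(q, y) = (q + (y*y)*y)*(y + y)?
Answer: -7856768097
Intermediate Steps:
M(q, y) = 2*y*(q + y³) (M(q, y) = (q + y²*y)*(2*y) = (q + y³)*(2*y) = 2*y*(q + y³))
Z = 6221530 (Z = -14 + 2*42*(-22 + 42³) = -14 + 2*42*(-22 + 74088) = -14 + 2*42*74066 = -14 + 6221544 = 6221530)
(-811 + Z)*((1*(3 + 1))*14 - 1319) = (-811 + 6221530)*((1*(3 + 1))*14 - 1319) = 6220719*((1*4)*14 - 1319) = 6220719*(4*14 - 1319) = 6220719*(56 - 1319) = 6220719*(-1263) = -7856768097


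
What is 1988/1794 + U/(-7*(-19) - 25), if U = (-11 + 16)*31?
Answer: 82129/32292 ≈ 2.5433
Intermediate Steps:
U = 155 (U = 5*31 = 155)
1988/1794 + U/(-7*(-19) - 25) = 1988/1794 + 155/(-7*(-19) - 25) = 1988*(1/1794) + 155/(133 - 25) = 994/897 + 155/108 = 82129/32292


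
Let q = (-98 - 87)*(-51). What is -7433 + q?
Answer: 2002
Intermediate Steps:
q = 9435 (q = -185*(-51) = 9435)
-7433 + q = -7433 + 9435 = 2002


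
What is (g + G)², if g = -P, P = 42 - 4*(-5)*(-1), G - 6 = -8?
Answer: 576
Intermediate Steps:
G = -2 (G = 6 - 8 = -2)
P = 22 (P = 42 - (-20)*(-1) = 42 - 1*20 = 42 - 20 = 22)
g = -22 (g = -1*22 = -22)
(g + G)² = (-22 - 2)² = (-24)² = 576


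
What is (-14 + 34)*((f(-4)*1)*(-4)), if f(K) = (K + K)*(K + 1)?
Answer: -1920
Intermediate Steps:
f(K) = 2*K*(1 + K) (f(K) = (2*K)*(1 + K) = 2*K*(1 + K))
(-14 + 34)*((f(-4)*1)*(-4)) = (-14 + 34)*(((2*(-4)*(1 - 4))*1)*(-4)) = 20*(((2*(-4)*(-3))*1)*(-4)) = 20*((24*1)*(-4)) = 20*(24*(-4)) = 20*(-96) = -1920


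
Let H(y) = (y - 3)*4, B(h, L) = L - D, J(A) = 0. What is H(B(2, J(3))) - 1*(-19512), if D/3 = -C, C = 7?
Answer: 19584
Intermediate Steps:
D = -21 (D = 3*(-1*7) = 3*(-7) = -21)
B(h, L) = 21 + L (B(h, L) = L - 1*(-21) = L + 21 = 21 + L)
H(y) = -12 + 4*y (H(y) = (-3 + y)*4 = -12 + 4*y)
H(B(2, J(3))) - 1*(-19512) = (-12 + 4*(21 + 0)) - 1*(-19512) = (-12 + 4*21) + 19512 = (-12 + 84) + 19512 = 72 + 19512 = 19584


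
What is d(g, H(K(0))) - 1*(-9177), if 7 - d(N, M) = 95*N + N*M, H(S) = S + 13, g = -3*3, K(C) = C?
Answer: 10156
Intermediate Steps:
g = -9
H(S) = 13 + S
d(N, M) = 7 - 95*N - M*N (d(N, M) = 7 - (95*N + N*M) = 7 - (95*N + M*N) = 7 + (-95*N - M*N) = 7 - 95*N - M*N)
d(g, H(K(0))) - 1*(-9177) = (7 - 95*(-9) - 1*(13 + 0)*(-9)) - 1*(-9177) = (7 + 855 - 1*13*(-9)) + 9177 = (7 + 855 + 117) + 9177 = 979 + 9177 = 10156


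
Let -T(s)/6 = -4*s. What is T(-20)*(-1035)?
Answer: 496800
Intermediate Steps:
T(s) = 24*s (T(s) = -(-24)*s = 24*s)
T(-20)*(-1035) = (24*(-20))*(-1035) = -480*(-1035) = 496800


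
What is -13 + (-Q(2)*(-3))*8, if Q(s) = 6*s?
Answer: 275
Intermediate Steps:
-13 + (-Q(2)*(-3))*8 = -13 + (-6*2*(-3))*8 = -13 + (-1*12*(-3))*8 = -13 - 12*(-3)*8 = -13 + 36*8 = -13 + 288 = 275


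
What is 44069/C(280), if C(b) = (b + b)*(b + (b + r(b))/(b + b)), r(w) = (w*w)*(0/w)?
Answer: 44069/157080 ≈ 0.28055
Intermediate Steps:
r(w) = 0 (r(w) = w²*0 = 0)
C(b) = 2*b*(½ + b) (C(b) = (b + b)*(b + (b + 0)/(b + b)) = (2*b)*(b + b/((2*b))) = (2*b)*(b + b*(1/(2*b))) = (2*b)*(b + ½) = (2*b)*(½ + b) = 2*b*(½ + b))
44069/C(280) = 44069/((280*(1 + 2*280))) = 44069/((280*(1 + 560))) = 44069/((280*561)) = 44069/157080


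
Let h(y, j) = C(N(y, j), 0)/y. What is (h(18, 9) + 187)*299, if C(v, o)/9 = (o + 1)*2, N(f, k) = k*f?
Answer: 56212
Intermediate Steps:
N(f, k) = f*k
C(v, o) = 18 + 18*o (C(v, o) = 9*((o + 1)*2) = 9*((1 + o)*2) = 9*(2 + 2*o) = 18 + 18*o)
h(y, j) = 18/y (h(y, j) = (18 + 18*0)/y = (18 + 0)/y = 18/y)
(h(18, 9) + 187)*299 = (18/18 + 187)*299 = (18*(1/18) + 187)*299 = (1 + 187)*299 = 188*299 = 56212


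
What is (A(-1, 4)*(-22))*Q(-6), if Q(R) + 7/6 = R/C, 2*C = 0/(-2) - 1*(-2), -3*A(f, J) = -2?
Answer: 946/9 ≈ 105.11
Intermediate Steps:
A(f, J) = 2/3 (A(f, J) = -1/3*(-2) = 2/3)
C = 1 (C = (0/(-2) - 1*(-2))/2 = (0*(-1/2) + 2)/2 = (0 + 2)/2 = (1/2)*2 = 1)
Q(R) = -7/6 + R (Q(R) = -7/6 + R/1 = -7/6 + R*1 = -7/6 + R)
(A(-1, 4)*(-22))*Q(-6) = ((2/3)*(-22))*(-7/6 - 6) = -44/3*(-43/6) = 946/9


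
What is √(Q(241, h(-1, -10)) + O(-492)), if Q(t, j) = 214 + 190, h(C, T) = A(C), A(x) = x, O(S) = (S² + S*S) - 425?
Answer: √484107 ≈ 695.78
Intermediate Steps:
O(S) = -425 + 2*S² (O(S) = (S² + S²) - 425 = 2*S² - 425 = -425 + 2*S²)
h(C, T) = C
Q(t, j) = 404
√(Q(241, h(-1, -10)) + O(-492)) = √(404 + (-425 + 2*(-492)²)) = √(404 + (-425 + 2*242064)) = √(404 + (-425 + 484128)) = √(404 + 483703) = √484107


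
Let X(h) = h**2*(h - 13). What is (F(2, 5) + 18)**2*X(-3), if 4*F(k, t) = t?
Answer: -53361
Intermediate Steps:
F(k, t) = t/4
X(h) = h**2*(-13 + h)
(F(2, 5) + 18)**2*X(-3) = ((1/4)*5 + 18)**2*((-3)**2*(-13 - 3)) = (5/4 + 18)**2*(9*(-16)) = (77/4)**2*(-144) = (5929/16)*(-144) = -53361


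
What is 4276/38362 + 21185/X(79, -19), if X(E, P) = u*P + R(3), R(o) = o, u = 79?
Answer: -403146761/28733138 ≈ -14.031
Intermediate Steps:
X(E, P) = 3 + 79*P (X(E, P) = 79*P + 3 = 3 + 79*P)
4276/38362 + 21185/X(79, -19) = 4276/38362 + 21185/(3 + 79*(-19)) = 4276*(1/38362) + 21185/(3 - 1501) = 2138/19181 + 21185/(-1498) = 2138/19181 + 21185*(-1/1498) = 2138/19181 - 21185/1498 = -403146761/28733138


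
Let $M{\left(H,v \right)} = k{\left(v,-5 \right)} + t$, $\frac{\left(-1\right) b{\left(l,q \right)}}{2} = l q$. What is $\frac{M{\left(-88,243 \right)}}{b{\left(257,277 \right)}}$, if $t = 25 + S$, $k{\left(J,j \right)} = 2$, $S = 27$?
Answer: $- \frac{27}{71189} \approx -0.00037927$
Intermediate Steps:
$t = 52$ ($t = 25 + 27 = 52$)
$b{\left(l,q \right)} = - 2 l q$
$M{\left(H,v \right)} = 54$ ($M{\left(H,v \right)} = 2 + 52 = 54$)
$\frac{M{\left(-88,243 \right)}}{b{\left(257,277 \right)}} = \frac{54}{\left(-2\right) 257 \cdot 277} = \frac{54}{-142378} = 54 \left(- \frac{1}{142378}\right) = - \frac{27}{71189}$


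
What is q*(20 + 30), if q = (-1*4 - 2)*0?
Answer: 0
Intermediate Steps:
q = 0 (q = (-4 - 2)*0 = -6*0 = 0)
q*(20 + 30) = 0*(20 + 30) = 0*50 = 0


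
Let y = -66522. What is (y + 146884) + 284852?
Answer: 365214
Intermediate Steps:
(y + 146884) + 284852 = (-66522 + 146884) + 284852 = 80362 + 284852 = 365214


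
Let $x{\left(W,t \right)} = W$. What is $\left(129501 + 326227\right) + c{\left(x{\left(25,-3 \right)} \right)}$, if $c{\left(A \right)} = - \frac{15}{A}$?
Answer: $\frac{2278637}{5} \approx 4.5573 \cdot 10^{5}$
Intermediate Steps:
$\left(129501 + 326227\right) + c{\left(x{\left(25,-3 \right)} \right)} = \left(129501 + 326227\right) - \frac{15}{25} = 455728 - \frac{3}{5} = \frac{2278637}{5}$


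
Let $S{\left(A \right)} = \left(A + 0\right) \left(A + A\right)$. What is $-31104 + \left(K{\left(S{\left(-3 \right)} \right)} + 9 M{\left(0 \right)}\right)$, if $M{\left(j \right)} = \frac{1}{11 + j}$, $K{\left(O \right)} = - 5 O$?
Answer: $- \frac{343125}{11} \approx -31193.0$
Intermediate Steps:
$S{\left(A \right)} = 2 A^{2}$ ($S{\left(A \right)} = A 2 A = 2 A^{2}$)
$-31104 + \left(K{\left(S{\left(-3 \right)} \right)} + 9 M{\left(0 \right)}\right) = -31104 - \left(- \frac{9}{11 + 0} + 5 \cdot 2 \left(-3\right)^{2}\right) = -31104 + \left(- 5 \cdot 2 \cdot 9 + \frac{9}{11}\right) = -31104 + \left(\left(-5\right) 18 + 9 \cdot \frac{1}{11}\right) = -31104 + \left(-90 + \frac{9}{11}\right) = -31104 - \frac{981}{11} = - \frac{343125}{11}$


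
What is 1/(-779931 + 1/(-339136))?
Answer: -339136/264502679617 ≈ -1.2822e-6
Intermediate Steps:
1/(-779931 + 1/(-339136)) = 1/(-779931 - 1/339136) = 1/(-264502679617/339136) = -339136/264502679617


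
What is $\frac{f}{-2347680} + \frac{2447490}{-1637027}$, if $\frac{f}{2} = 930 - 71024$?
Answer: $- \frac{1379107945531}{960803886840} \approx -1.4354$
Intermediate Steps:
$f = -140188$ ($f = 2 \left(930 - 71024\right) = 2 \left(-70094\right) = -140188$)
$\frac{f}{-2347680} + \frac{2447490}{-1637027} = - \frac{140188}{-2347680} + \frac{2447490}{-1637027} = \left(-140188\right) \left(- \frac{1}{2347680}\right) + 2447490 \left(- \frac{1}{1637027}\right) = \frac{35047}{586920} - \frac{2447490}{1637027} = - \frac{1379107945531}{960803886840}$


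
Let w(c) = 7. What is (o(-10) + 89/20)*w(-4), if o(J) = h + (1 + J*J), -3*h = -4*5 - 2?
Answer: 47369/60 ≈ 789.48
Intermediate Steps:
h = 22/3 (h = -(-4*5 - 2)/3 = -(-20 - 2)/3 = -1/3*(-22) = 22/3 ≈ 7.3333)
o(J) = 25/3 + J**2 (o(J) = 22/3 + (1 + J*J) = 22/3 + (1 + J**2) = 25/3 + J**2)
(o(-10) + 89/20)*w(-4) = ((25/3 + (-10)**2) + 89/20)*7 = ((25/3 + 100) + 89*(1/20))*7 = (325/3 + 89/20)*7 = (6767/60)*7 = 47369/60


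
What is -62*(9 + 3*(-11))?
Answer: 1488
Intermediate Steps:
-62*(9 + 3*(-11)) = -62*(9 - 33) = -62*(-24) = 1488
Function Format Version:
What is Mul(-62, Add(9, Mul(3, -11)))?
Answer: 1488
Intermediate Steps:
Mul(-62, Add(9, Mul(3, -11))) = Mul(-62, Add(9, -33)) = Mul(-62, -24) = 1488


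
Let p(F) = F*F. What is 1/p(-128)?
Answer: 1/16384 ≈ 6.1035e-5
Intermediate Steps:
p(F) = F**2
1/p(-128) = 1/((-128)**2) = 1/16384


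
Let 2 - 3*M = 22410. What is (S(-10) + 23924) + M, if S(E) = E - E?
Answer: 49364/3 ≈ 16455.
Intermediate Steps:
M = -22408/3 (M = 2/3 - 1/3*22410 = 2/3 - 7470 = -22408/3 ≈ -7469.3)
S(E) = 0
(S(-10) + 23924) + M = (0 + 23924) - 22408/3 = 23924 - 22408/3 = 49364/3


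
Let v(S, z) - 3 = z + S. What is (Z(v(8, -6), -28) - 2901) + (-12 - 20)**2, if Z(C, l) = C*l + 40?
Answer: -1977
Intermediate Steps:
v(S, z) = 3 + S + z (v(S, z) = 3 + (z + S) = 3 + (S + z) = 3 + S + z)
Z(C, l) = 40 + C*l
(Z(v(8, -6), -28) - 2901) + (-12 - 20)**2 = ((40 + (3 + 8 - 6)*(-28)) - 2901) + (-12 - 20)**2 = ((40 + 5*(-28)) - 2901) + (-32)**2 = ((40 - 140) - 2901) + 1024 = (-100 - 2901) + 1024 = -3001 + 1024 = -1977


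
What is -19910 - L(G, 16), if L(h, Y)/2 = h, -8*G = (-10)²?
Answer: -19885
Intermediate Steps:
G = -25/2 (G = -⅛*(-10)² = -⅛*100 = -25/2 ≈ -12.500)
L(h, Y) = 2*h
-19910 - L(G, 16) = -19910 - 2*(-25)/2 = -19910 - 1*(-25) = -19910 + 25 = -19885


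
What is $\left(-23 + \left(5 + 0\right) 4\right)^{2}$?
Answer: $9$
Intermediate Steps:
$\left(-23 + \left(5 + 0\right) 4\right)^{2} = \left(-23 + 5 \cdot 4\right)^{2} = \left(-23 + 20\right)^{2} = \left(-3\right)^{2} = 9$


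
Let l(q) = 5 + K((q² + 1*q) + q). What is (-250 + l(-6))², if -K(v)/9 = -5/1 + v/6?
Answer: 55696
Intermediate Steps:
K(v) = 45 - 3*v/2 (K(v) = -9*(-5/1 + v/6) = -9*(-5*1 + v*(⅙)) = -9*(-5 + v/6) = 45 - 3*v/2)
l(q) = 50 - 3*q - 3*q²/2 (l(q) = 5 + (45 - 3*((q² + 1*q) + q)/2) = 5 + (45 - 3*((q² + q) + q)/2) = 5 + (45 - 3*((q + q²) + q)/2) = 5 + (45 - 3*(q² + 2*q)/2) = 5 + (45 + (-3*q - 3*q²/2)) = 5 + (45 - 3*q - 3*q²/2) = 50 - 3*q - 3*q²/2)
(-250 + l(-6))² = (-250 + (50 - 3/2*(-6)*(2 - 6)))² = (-250 + (50 - 3/2*(-6)*(-4)))² = (-250 + (50 - 36))² = (-250 + 14)² = (-236)² = 55696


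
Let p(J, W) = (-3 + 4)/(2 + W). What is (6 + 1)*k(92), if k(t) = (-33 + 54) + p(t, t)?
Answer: 13825/94 ≈ 147.07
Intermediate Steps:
p(J, W) = 1/(2 + W)
k(t) = 21 + 1/(2 + t) (k(t) = (-33 + 54) + 1/(2 + t) = 21 + 1/(2 + t))
(6 + 1)*k(92) = (6 + 1)*((43 + 21*92)/(2 + 92)) = 7*((43 + 1932)/94) = 7*((1/94)*1975) = 7*(1975/94) = 13825/94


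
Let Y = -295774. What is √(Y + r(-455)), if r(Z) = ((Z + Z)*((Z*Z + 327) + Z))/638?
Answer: I*√60128323079/319 ≈ 768.69*I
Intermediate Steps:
r(Z) = Z*(327 + Z + Z²)/319 (r(Z) = ((2*Z)*((Z² + 327) + Z))*(1/638) = ((2*Z)*((327 + Z²) + Z))*(1/638) = ((2*Z)*(327 + Z + Z²))*(1/638) = (2*Z*(327 + Z + Z²))*(1/638) = Z*(327 + Z + Z²)/319)
√(Y + r(-455)) = √(-295774 + (1/319)*(-455)*(327 - 455 + (-455)²)) = √(-295774 + (1/319)*(-455)*(327 - 455 + 207025)) = √(-295774 + (1/319)*(-455)*206897) = √(-295774 - 94138135/319) = √(-188490041/319) = I*√60128323079/319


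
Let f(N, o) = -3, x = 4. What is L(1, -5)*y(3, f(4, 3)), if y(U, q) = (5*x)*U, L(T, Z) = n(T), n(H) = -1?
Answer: -60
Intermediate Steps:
L(T, Z) = -1
y(U, q) = 20*U (y(U, q) = (5*4)*U = 20*U)
L(1, -5)*y(3, f(4, 3)) = -20*3 = -1*60 = -60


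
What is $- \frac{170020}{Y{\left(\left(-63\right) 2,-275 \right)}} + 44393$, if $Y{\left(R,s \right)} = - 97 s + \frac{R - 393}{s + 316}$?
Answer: $\frac{12130375872}{273289} \approx 44387.0$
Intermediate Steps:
$Y{\left(R,s \right)} = - 97 s + \frac{-393 + R}{316 + s}$
$- \frac{170020}{Y{\left(\left(-63\right) 2,-275 \right)}} + 44393 = - \frac{170020}{\frac{1}{316 - 275} \left(-393 - 126 - -8429300 - 97 \left(-275\right)^{2}\right)} + 44393 = - \frac{170020}{\frac{1}{41} \left(-393 - 126 + 8429300 - 7335625\right)} + 44393 = - \frac{170020}{\frac{1}{41} \cdot 1093156} + 44393 = - \frac{170020}{\frac{1093156}{41}} + 44393 = \left(-170020\right) \frac{41}{1093156} + 44393 = - \frac{1742705}{273289} + 44393 = \frac{12130375872}{273289}$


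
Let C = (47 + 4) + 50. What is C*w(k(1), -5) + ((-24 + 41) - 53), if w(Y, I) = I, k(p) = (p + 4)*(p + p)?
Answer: -541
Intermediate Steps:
k(p) = 2*p*(4 + p) (k(p) = (4 + p)*(2*p) = 2*p*(4 + p))
C = 101 (C = 51 + 50 = 101)
C*w(k(1), -5) + ((-24 + 41) - 53) = 101*(-5) + ((-24 + 41) - 53) = -505 + (17 - 53) = -505 - 36 = -541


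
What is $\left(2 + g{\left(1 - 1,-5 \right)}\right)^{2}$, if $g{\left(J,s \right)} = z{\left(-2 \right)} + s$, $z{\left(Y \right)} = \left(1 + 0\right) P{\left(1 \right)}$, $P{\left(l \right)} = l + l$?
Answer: $1$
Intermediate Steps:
$P{\left(l \right)} = 2 l$
$z{\left(Y \right)} = 2$ ($z{\left(Y \right)} = \left(1 + 0\right) 2 \cdot 1 = 1 \cdot 2 = 2$)
$g{\left(J,s \right)} = 2 + s$
$\left(2 + g{\left(1 - 1,-5 \right)}\right)^{2} = \left(2 + \left(2 - 5\right)\right)^{2} = \left(2 - 3\right)^{2} = \left(-1\right)^{2} = 1$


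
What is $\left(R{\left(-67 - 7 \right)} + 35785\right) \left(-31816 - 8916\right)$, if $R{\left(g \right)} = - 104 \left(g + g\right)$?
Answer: $-2084541564$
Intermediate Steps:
$R{\left(g \right)} = - 208 g$ ($R{\left(g \right)} = - 104 \cdot 2 g = - 208 g$)
$\left(R{\left(-67 - 7 \right)} + 35785\right) \left(-31816 - 8916\right) = \left(- 208 \left(-67 - 7\right) + 35785\right) \left(-31816 - 8916\right) = \left(\left(-208\right) \left(-74\right) + 35785\right) \left(-40732\right) = \left(15392 + 35785\right) \left(-40732\right) = 51177 \left(-40732\right) = -2084541564$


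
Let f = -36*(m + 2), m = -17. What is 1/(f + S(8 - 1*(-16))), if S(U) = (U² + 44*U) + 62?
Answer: 1/2234 ≈ 0.00044763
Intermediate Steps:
S(U) = 62 + U² + 44*U
f = 540 (f = -36*(-17 + 2) = -36*(-15) = 540)
1/(f + S(8 - 1*(-16))) = 1/(540 + (62 + (8 - 1*(-16))² + 44*(8 - 1*(-16)))) = 1/(540 + (62 + (8 + 16)² + 44*(8 + 16))) = 1/(540 + (62 + 24² + 44*24)) = 1/(540 + (62 + 576 + 1056)) = 1/(540 + 1694) = 1/2234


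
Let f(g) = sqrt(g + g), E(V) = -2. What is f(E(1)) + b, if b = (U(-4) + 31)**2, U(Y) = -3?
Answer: 784 + 2*I ≈ 784.0 + 2.0*I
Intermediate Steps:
b = 784 (b = (-3 + 31)**2 = 28**2 = 784)
f(g) = sqrt(2)*sqrt(g) (f(g) = sqrt(2*g) = sqrt(2)*sqrt(g))
f(E(1)) + b = sqrt(2)*sqrt(-2) + 784 = sqrt(2)*(I*sqrt(2)) + 784 = 2*I + 784 = 784 + 2*I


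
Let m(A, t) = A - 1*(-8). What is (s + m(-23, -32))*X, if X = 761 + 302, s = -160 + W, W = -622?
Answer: -847211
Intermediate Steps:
m(A, t) = 8 + A (m(A, t) = A + 8 = 8 + A)
s = -782 (s = -160 - 622 = -782)
X = 1063
(s + m(-23, -32))*X = (-782 + (8 - 23))*1063 = (-782 - 15)*1063 = -797*1063 = -847211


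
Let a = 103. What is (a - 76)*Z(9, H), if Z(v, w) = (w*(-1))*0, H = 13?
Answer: 0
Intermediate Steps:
Z(v, w) = 0 (Z(v, w) = -w*0 = 0)
(a - 76)*Z(9, H) = (103 - 76)*0 = 27*0 = 0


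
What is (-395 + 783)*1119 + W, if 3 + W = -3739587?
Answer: -3305418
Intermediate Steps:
W = -3739590 (W = -3 - 3739587 = -3739590)
(-395 + 783)*1119 + W = (-395 + 783)*1119 - 3739590 = 388*1119 - 3739590 = 434172 - 3739590 = -3305418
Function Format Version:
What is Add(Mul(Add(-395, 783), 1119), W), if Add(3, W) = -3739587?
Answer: -3305418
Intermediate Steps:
W = -3739590 (W = Add(-3, -3739587) = -3739590)
Add(Mul(Add(-395, 783), 1119), W) = Add(Mul(Add(-395, 783), 1119), -3739590) = Add(Mul(388, 1119), -3739590) = Add(434172, -3739590) = -3305418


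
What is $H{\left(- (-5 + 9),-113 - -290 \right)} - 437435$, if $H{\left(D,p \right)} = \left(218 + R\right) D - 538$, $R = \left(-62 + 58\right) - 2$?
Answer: $-438821$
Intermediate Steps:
$R = -6$ ($R = -4 - 2 = -6$)
$H{\left(D,p \right)} = -538 + 212 D$ ($H{\left(D,p \right)} = \left(218 - 6\right) D - 538 = 212 D - 538 = -538 + 212 D$)
$H{\left(- (-5 + 9),-113 - -290 \right)} - 437435 = \left(-538 + 212 \left(- (-5 + 9)\right)\right) - 437435 = \left(-538 + 212 \left(\left(-1\right) 4\right)\right) - 437435 = \left(-538 + 212 \left(-4\right)\right) - 437435 = \left(-538 - 848\right) - 437435 = -1386 - 437435 = -438821$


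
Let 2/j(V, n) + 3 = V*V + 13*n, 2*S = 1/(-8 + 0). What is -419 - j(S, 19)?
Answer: -26173347/62465 ≈ -419.01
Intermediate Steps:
S = -1/16 (S = 1/(2*(-8 + 0)) = (½)/(-8) = (½)*(-⅛) = -1/16 ≈ -0.062500)
j(V, n) = 2/(-3 + V² + 13*n) (j(V, n) = 2/(-3 + (V*V + 13*n)) = 2/(-3 + (V² + 13*n)) = 2/(-3 + V² + 13*n))
-419 - j(S, 19) = -419 - 2/(-3 + (-1/16)² + 13*19) = -419 - 2/(-3 + 1/256 + 247) = -419 - 2/62465/256 = -419 - 2*256/62465 = -419 - 1*512/62465 = -419 - 512/62465 = -26173347/62465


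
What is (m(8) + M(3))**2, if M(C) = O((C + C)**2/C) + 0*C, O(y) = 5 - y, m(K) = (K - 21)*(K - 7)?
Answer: 400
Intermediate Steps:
m(K) = (-21 + K)*(-7 + K)
M(C) = 5 - 4*C (M(C) = (5 - (C + C)**2/C) + 0*C = (5 - (2*C)**2/C) + 0 = (5 - 4*C**2/C) + 0 = (5 - 4*C) + 0 = 5 - 4*C)
(m(8) + M(3))**2 = ((147 + 8**2 - 28*8) + (5 - 4*3))**2 = ((147 + 64 - 224) + (5 - 12))**2 = (-13 - 7)**2 = (-20)**2 = 400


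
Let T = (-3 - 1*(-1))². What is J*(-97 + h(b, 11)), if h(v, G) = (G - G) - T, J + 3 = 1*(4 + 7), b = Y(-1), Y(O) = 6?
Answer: -808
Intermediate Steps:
b = 6
J = 8 (J = -3 + 1*(4 + 7) = -3 + 1*11 = -3 + 11 = 8)
T = 4 (T = (-3 + 1)² = (-2)² = 4)
h(v, G) = -4 (h(v, G) = (G - G) - 1*4 = 0 - 4 = -4)
J*(-97 + h(b, 11)) = 8*(-97 - 4) = 8*(-101) = -808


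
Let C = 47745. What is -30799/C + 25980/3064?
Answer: 286511741/36572670 ≈ 7.8340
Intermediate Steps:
-30799/C + 25980/3064 = -30799/47745 + 25980/3064 = -30799*1/47745 + 25980*(1/3064) = -30799/47745 + 6495/766 = 286511741/36572670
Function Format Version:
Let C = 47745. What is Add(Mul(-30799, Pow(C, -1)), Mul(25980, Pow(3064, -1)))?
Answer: Rational(286511741, 36572670) ≈ 7.8340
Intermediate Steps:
Add(Mul(-30799, Pow(C, -1)), Mul(25980, Pow(3064, -1))) = Add(Mul(-30799, Pow(47745, -1)), Mul(25980, Pow(3064, -1))) = Add(Mul(-30799, Rational(1, 47745)), Mul(25980, Rational(1, 3064))) = Add(Rational(-30799, 47745), Rational(6495, 766)) = Rational(286511741, 36572670)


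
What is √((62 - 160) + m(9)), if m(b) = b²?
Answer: I*√17 ≈ 4.1231*I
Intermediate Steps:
√((62 - 160) + m(9)) = √((62 - 160) + 9²) = √(-98 + 81) = √(-17) = I*√17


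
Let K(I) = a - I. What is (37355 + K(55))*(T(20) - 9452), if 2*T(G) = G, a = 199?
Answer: -354065558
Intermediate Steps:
K(I) = 199 - I
T(G) = G/2
(37355 + K(55))*(T(20) - 9452) = (37355 + (199 - 1*55))*((1/2)*20 - 9452) = (37355 + (199 - 55))*(10 - 9452) = (37355 + 144)*(-9442) = 37499*(-9442) = -354065558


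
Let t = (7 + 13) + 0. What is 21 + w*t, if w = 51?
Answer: 1041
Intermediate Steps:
t = 20 (t = 20 + 0 = 20)
21 + w*t = 21 + 51*20 = 21 + 1020 = 1041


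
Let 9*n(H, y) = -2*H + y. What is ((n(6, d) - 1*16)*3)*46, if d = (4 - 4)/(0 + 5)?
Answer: -2392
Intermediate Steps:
d = 0 (d = 0/5 = 0*(⅕) = 0)
n(H, y) = -2*H/9 + y/9 (n(H, y) = (-2*H + y)/9 = (y - 2*H)/9 = -2*H/9 + y/9)
((n(6, d) - 1*16)*3)*46 = (((-2/9*6 + (⅑)*0) - 1*16)*3)*46 = (((-4/3 + 0) - 16)*3)*46 = ((-4/3 - 16)*3)*46 = -52/3*3*46 = -52*46 = -2392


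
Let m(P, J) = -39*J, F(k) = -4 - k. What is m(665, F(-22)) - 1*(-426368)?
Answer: 425666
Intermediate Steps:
m(665, F(-22)) - 1*(-426368) = -39*(-4 - 1*(-22)) - 1*(-426368) = -39*(-4 + 22) + 426368 = -39*18 + 426368 = -702 + 426368 = 425666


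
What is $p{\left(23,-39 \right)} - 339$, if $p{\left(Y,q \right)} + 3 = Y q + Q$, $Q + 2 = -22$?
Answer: $-1263$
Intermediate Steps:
$Q = -24$ ($Q = -2 - 22 = -24$)
$p{\left(Y,q \right)} = -27 + Y q$ ($p{\left(Y,q \right)} = -3 + \left(Y q - 24\right) = -3 + \left(-24 + Y q\right) = -27 + Y q$)
$p{\left(23,-39 \right)} - 339 = \left(-27 + 23 \left(-39\right)\right) - 339 = \left(-27 - 897\right) - 339 = -924 - 339 = -1263$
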